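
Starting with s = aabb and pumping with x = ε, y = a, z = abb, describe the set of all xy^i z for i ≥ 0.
{xy^i z : i ≥ 0} = {a^(i+1) b^2 : i ≥ 0} = {abb, aabb, aaabb, ...}

With x = ε, y = a, z = abb: Starting with aabb and pumping the first 'a' (z = abb keeps the second 'a'), we get strings with i+1 a's followed by 2 b's for i = 0, 1, 2, ...; note bb is not produced because z always contributes one a.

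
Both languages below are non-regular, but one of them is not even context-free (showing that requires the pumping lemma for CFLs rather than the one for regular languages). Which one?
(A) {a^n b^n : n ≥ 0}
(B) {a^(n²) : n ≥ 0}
(B) {a^(n²) : n ≥ 0}

(B) {a^(n²) : n ≥ 0} requires the CFL pumping lemma.

- {a^n b^n : n ≥ 0} is context-free (but not regular)
  • Can be shown non-regular with the regular pumping lemma
  • After pumping, the number of a's and b's become unequal

- {a^(n²) : n ≥ 0} is NOT context-free
  • Requires the CFL pumping lemma to prove
  • Gaps between squares grow unboundedly

The CFL pumping lemma is "stronger" in that it can prove non-membership
in the larger class of context-free languages.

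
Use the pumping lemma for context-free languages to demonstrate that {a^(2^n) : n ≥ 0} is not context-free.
Assume for contradiction that L is context-free, and let p ≥ 1 be the pumping length given by the pumping lemma for CFLs.
Choose s = a^(2^p). Then s ∈ L and |s| = 2^p ≥ p.
By the CFL pumping lemma, s = uvxyz for some u, v, x, y, z with |vxy| ≤ p, |vy| ≥ 1, and uv^i xy^i z ∈ L for every i ≥ 0.
All symbols are a's, so only lengths matter: let k = |vy|, with 1 ≤ k ≤ |vxy| ≤ p < 2^p.

Take i = 2: |uv²xy²z| = 2^p + k, and 2^p < 2^p + k < 2^p + 2^p = 2^(p+1).
So the length lies strictly between consecutive powers of two and is not a power of 2; uv²xy²z ∉ L.

This contradicts the CFL pumping lemma, which requires uv^i xy^i z ∈ L for all i ≥ 0.
Hence L = {a^(2^n) : n ≥ 0} is not context-free. ∎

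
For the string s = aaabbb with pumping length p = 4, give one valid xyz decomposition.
x = '', y = 'a', z = 'aabbb'

For s = aaabbb and p = 4, one valid decomposition is:
- x = '' (length 0)
- y = 'a' (length 1)
- z = 'aabbb' (length 5)

Verification:
- xyz = '' + 'a' + 'aabbb' = aaabbb ✓
- |xy| = 1 ≤ 4 ✓
- |y| = 1 > 0 ✓

All pumping lemma constraints are satisfied.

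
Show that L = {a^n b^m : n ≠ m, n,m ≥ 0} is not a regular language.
Assume for contradiction that L is regular, and let p ≥ 1 be the pumping length given by the pumping lemma.
Choose s = a^p b^(p + p!). Then s ∈ L because p ≠ p + p! (as p! ≥ 1), and |s| ≥ p.
By the pumping lemma, s = xyz for some x, y, z with |xy| ≤ p, |y| ≥ 1, and xy^i z ∈ L for every i ≥ 0.
Since |xy| ≤ p and the first p symbols of s are all a's, y = a^k for some k with 1 ≤ k ≤ p.
For every i ≥ 0, xy^i z = a^(p + (i − 1)k) b^(p + p!).

Because 1 ≤ k ≤ p, k divides p!. Let t = p!/k (a positive integer) and take i = t + 1.
Then the number of a's is p + tk = p + p!, which equals the number of b's.
So xy^(t+1) z = a^(p + p!) b^(p + p!) has equally many a's and b's and is NOT in L.

This contradicts the pumping lemma, which requires xy^i z ∈ L for all i ≥ 0.
Hence L = {a^n b^m : n ≠ m, n,m ≥ 0} is not regular. ∎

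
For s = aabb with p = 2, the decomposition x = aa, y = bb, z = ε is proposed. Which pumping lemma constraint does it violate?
Violated: |xy| ≤ p

The decomposition x = aa, y = bb, z = ε for s = aabb with p = 2
violates the constraint: |xy| ≤ p

|xy| = |aabb| = 4 > 2 = p. The decomposition puts too many characters in xy.

Pumping lemma constraints:
1. xyz = s (decomposition is valid)
2. |xy| ≤ p
3. |y| > 0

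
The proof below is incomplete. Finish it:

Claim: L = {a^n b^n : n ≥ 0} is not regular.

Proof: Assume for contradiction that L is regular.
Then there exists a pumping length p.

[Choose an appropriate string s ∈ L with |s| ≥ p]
s = a^p b^p

This string is in L (has equal a's and b's) and has length 2p ≥ p.
Any decomposition xyz with |xy| ≤ p means y consists only of a's,
so pumping will unbalance the counts.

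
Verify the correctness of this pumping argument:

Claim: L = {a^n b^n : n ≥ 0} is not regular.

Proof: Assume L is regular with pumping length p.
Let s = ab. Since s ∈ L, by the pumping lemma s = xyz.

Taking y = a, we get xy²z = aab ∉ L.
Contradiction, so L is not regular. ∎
The proof is INCORRECT.

Error: The string s = ab may be shorter than p.
The pumping lemma only applies to strings with |s| ≥ p, and p is not under our control.
We must choose s in terms of p, e.g. s = a^p b^p, to ensure |s| ≥ p.
(The proof also fixes one particular y; a valid argument must handle every decomposition with |xy| ≤ p and |y| ≥ 1 — for s = a^p b^p this forces y = a^k, and then xy²z = a^(p+k) b^p ∉ L.)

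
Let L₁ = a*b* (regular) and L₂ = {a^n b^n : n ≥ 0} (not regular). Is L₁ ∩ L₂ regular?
No — L₁ ∩ L₂ is not regular.

Every string a^n b^n already lies in a*b*, so L₁ ∩ L₂ = {a^n b^n : n ≥ 0} = L₂ itself, which is the standard non-regular language (pump s = a^p b^p).

Note that the bare facts "L₁ regular, L₂ non-regular" do not settle the question by themselves: the closure of regular languages under ∪, ∩, complement and difference applies only when BOTH operands are regular. With a non-regular operand the result can come out regular or non-regular depending on the specific languages, so one has to work out L₁ ∩ L₂ for this particular pair, as above.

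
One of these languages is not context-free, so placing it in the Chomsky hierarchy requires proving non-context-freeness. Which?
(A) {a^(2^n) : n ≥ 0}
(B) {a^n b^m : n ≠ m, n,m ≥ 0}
(A) {a^(2^n) : n ≥ 0}

(A) {a^(2^n) : n ≥ 0} requires the CFL pumping lemma.

- {a^n b^m : n ≠ m, n,m ≥ 0} is context-free (but not regular)
  • Can be shown non-regular with the regular pumping lemma
  • After pumping a's, we can make n = m

- {a^(2^n) : n ≥ 0} is NOT context-free
  • Requires the CFL pumping lemma to prove
  • Gaps between powers of 2 grow exponentially

The CFL pumping lemma is "stronger" in that it can prove non-membership
in the larger class of context-free languages.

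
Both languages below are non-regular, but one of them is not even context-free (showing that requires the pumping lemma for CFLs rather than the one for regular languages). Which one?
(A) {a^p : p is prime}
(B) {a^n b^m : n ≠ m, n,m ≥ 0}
(A) {a^p : p is prime}

(A) {a^p : p is prime} requires the CFL pumping lemma.

- {a^n b^m : n ≠ m, n,m ≥ 0} is context-free (but not regular)
  • Can be shown non-regular with the regular pumping lemma
  • After pumping a's, we can make n = m

- {a^p : p is prime} is NOT context-free
  • Requires the CFL pumping lemma to prove
  • The CFL pumping lemma also fails because prime gaps are unbounded

The CFL pumping lemma is "stronger" in that it can prove non-membership
in the larger class of context-free languages.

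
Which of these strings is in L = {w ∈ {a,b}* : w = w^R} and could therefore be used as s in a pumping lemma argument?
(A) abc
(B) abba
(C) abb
(B) abba

The pumping lemma is applied to a string s that lies in L, so first check membership of each option:
- (A) abc reversed is cba ≠ abc, so it is not a palindrome and is not in L ✗
- (B) abba reversed is abba, the same string, so it is a palindrome and is in L ✓
- (C) abb reversed is bba ≠ abb, so it is not a palindrome and is not in L ✗

Only (B) abba is in L, so it is the only candidate that could play the role of s.
(In a complete proof one picks s in terms of the pumping length p so that |s| ≥ p is guaranteed; a fixed string like abba illustrates the shape of such an s.)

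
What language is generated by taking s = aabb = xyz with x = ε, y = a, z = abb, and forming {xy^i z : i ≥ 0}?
{xy^i z : i ≥ 0} = {a^(i+1) b^2 : i ≥ 0} = {abb, aabb, aaabb, ...}

With x = ε, y = a, z = abb: Starting with aabb and pumping the first 'a' (z = abb keeps the second 'a'), we get strings with i+1 a's followed by 2 b's for i = 0, 1, 2, ...; note bb is not produced because z always contributes one a.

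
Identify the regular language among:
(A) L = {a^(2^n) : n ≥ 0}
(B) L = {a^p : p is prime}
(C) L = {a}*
(C) {a}*

(C) L = {a}* is regular.

This can be recognized by a finite automaton (DFA/NFA).
Regular expressions like {a}* define regular languages.

The other choices are not regular:
- {a^p : p is prime}: After pumping, the length becomes composite
- {a^(2^n) : n ≥ 0}: After pumping, length is no longer a power of 2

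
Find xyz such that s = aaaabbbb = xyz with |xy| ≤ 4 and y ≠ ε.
x = 'a', y = 'aaa', z = 'bbbb'

For s = aaaabbbb and p = 4, one valid decomposition is:
- x = 'a' (length 1)
- y = 'aaa' (length 3)
- z = 'bbbb' (length 4)

Verification:
- xyz = 'a' + 'aaa' + 'bbbb' = aaaabbbb ✓
- |xy| = 4 ≤ 4 ✓
- |y| = 3 > 0 ✓

All pumping lemma constraints are satisfied.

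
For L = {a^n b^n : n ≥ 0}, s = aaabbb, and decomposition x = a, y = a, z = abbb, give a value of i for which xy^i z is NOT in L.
i = 3

xy³z = a · aaa · abbb = aaaaabbb; aaaaabbb has 5 a's and 3 b's; 5 ≠ 3, so it is not in L.
(Other choices also work, e.g. i = 0, 2; only i = 1 is guaranteed to stay in L since xy¹z = s.)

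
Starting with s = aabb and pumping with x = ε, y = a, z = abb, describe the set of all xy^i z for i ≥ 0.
{xy^i z : i ≥ 0} = {a^(i+1) b^2 : i ≥ 0} = {abb, aabb, aaabb, ...}

With x = ε, y = a, z = abb: Starting with aabb and pumping the first 'a' (z = abb keeps the second 'a'), we get strings with i+1 a's followed by 2 b's for i = 0, 1, 2, ...; note bb is not produced because z always contributes one a.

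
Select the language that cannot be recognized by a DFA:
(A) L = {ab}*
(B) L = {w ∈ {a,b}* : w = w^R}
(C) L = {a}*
(B) {w ∈ {a,b}* : w = w^R}

(B) L = {w ∈ {a,b}* : w = w^R} is NOT regular.

The pumping lemma can be used to prove this:
After pumping, the string is no longer symmetric

The other languages are regular because they can be recognized by finite automata.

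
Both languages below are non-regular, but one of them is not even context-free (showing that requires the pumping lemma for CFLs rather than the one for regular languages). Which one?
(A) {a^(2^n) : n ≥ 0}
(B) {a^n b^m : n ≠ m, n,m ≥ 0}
(A) {a^(2^n) : n ≥ 0}

(A) {a^(2^n) : n ≥ 0} requires the CFL pumping lemma.

- {a^n b^m : n ≠ m, n,m ≥ 0} is context-free (but not regular)
  • Can be shown non-regular with the regular pumping lemma
  • After pumping a's, we can make n = m

- {a^(2^n) : n ≥ 0} is NOT context-free
  • Requires the CFL pumping lemma to prove
  • Gaps between powers of 2 grow exponentially

The CFL pumping lemma is "stronger" in that it can prove non-membership
in the larger class of context-free languages.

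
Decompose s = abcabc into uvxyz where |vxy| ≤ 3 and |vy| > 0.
u='ab', v='c', x='a', y='b', z='c'

For s = abcabc with pumping length p = 3:

One valid decomposition:
- u = 'ab'
- v = 'c'
- x = 'a'
- y = 'b'
- z = 'c'

Verification:
- uvxyz = 'ab' + 'c' + 'a' + 'b' + 'c' = abcabc ✓
- |vxy| = |'cab'| = 3 ≤ 3 ✓
- |vy| = |'cb'| = 2 > 0 ✓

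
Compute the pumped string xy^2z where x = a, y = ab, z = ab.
aababab

Given x = 'a', y = 'ab', z = 'ab' and i = 2:

xy^2z = x + y·y·...·y (2 times) + z
       = 'a' + 'ab'^2 + 'ab'
       = 'a' + 'abab' + 'ab'
       = 'aababab'

The pumped string is 'aababab' with length 7.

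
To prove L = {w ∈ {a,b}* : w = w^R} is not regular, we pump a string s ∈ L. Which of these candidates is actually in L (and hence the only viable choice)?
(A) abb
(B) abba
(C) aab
(B) abba

The pumping lemma is applied to a string s that lies in L, so first check membership of each option:
- (A) abb reversed is bba ≠ abb, so it is not a palindrome and is not in L ✗
- (B) abba reversed is abba, the same string, so it is a palindrome and is in L ✓
- (C) aab reversed is baa ≠ aab, so it is not a palindrome and is not in L ✗

Only (B) abba is in L, so it is the only candidate that could play the role of s.
(In a complete proof one picks s in terms of the pumping length p so that |s| ≥ p is guaranteed; a fixed string like abba illustrates the shape of such an s.)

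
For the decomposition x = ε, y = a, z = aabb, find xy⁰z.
aabb

Given x = '', y = 'a', z = 'aabb' and i = 0:

xy^0z = x + y·y·...·y (0 times) + z
       = '' + 'a'^0 + 'aabb'
       = '' + '' + 'aabb'
       = 'aabb'

The pumped string is 'aabb' with length 4.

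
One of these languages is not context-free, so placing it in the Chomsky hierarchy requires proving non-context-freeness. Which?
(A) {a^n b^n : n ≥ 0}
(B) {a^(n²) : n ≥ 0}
(B) {a^(n²) : n ≥ 0}

(B) {a^(n²) : n ≥ 0} requires the CFL pumping lemma.

- {a^n b^n : n ≥ 0} is context-free (but not regular)
  • Can be shown non-regular with the regular pumping lemma
  • After pumping, the number of a's and b's become unequal

- {a^(n²) : n ≥ 0} is NOT context-free
  • Requires the CFL pumping lemma to prove
  • Gaps between squares grow unboundedly

The CFL pumping lemma is "stronger" in that it can prove non-membership
in the larger class of context-free languages.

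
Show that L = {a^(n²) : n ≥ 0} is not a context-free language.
Assume for contradiction that L is context-free, and let p ≥ 1 be the pumping length given by the pumping lemma for CFLs.
Choose s = a^(p²). Then s ∈ L and |s| = p² ≥ p.
By the CFL pumping lemma, s = uvxyz for some u, v, x, y, z with |vxy| ≤ p, |vy| ≥ 1, and uv^i xy^i z ∈ L for every i ≥ 0.
All symbols are a's, so only lengths matter: let k = |vy|, with 1 ≤ k ≤ |vxy| ≤ p.

Take i = 2: |uv²xy²z| = p² + k, and p² < p² + k ≤ p² + p < (p + 1)².
So the length lies strictly between consecutive squares and is not a perfect square; uv²xy²z ∉ L.

This contradicts the CFL pumping lemma, which requires uv^i xy^i z ∈ L for all i ≥ 0.
Hence L = {a^(n²) : n ≥ 0} is not context-free. ∎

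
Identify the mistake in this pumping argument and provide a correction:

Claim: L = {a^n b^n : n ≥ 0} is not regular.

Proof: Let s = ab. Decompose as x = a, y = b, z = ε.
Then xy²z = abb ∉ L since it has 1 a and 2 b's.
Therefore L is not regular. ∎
Error: The string s = ab might be shorter than the pumping length p.

Correction: Choose s = a^p b^p to ensure |s| ≥ p. Also, the decomposition is wrong: with |xy| ≤ p, y cannot include b's when s starts with p a's.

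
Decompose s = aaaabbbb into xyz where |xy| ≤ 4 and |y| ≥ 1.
x = 'aa', y = 'a', z = 'abbbb'

For s = aaaabbbb and p = 4, one valid decomposition is:
- x = 'aa' (length 2)
- y = 'a' (length 1)
- z = 'abbbb' (length 5)

Verification:
- xyz = 'aa' + 'a' + 'abbbb' = aaaabbbb ✓
- |xy| = 3 ≤ 4 ✓
- |y| = 1 > 0 ✓

All pumping lemma constraints are satisfied.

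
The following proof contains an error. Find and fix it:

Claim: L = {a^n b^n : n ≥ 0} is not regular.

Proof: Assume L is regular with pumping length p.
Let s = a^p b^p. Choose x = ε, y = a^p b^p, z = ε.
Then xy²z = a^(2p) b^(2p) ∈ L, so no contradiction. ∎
Error: The decomposition violates |xy| ≤ p. With y = a^p b^p, |xy| = |y| = 2p > p. (The proof also miscomputes xy²z, which would be a^p b^p a^p b^p rather than a^(2p) b^(2p), and it wrongly treats one harmless decomposition as settling the matter — the prover does not get to choose the decomposition.)

Correction: The pumping lemma requires |xy| ≤ p, and the argument must handle every decomposition satisfying |xy| ≤ p, |y| ≥ 1. Since s starts with p a's, any such y consists only of a's, say y = a^k with k ≥ 1. Then xy²z = a^(p+k) b^p has unequal numbers of a's and b's, so xy²z ∉ L — the required contradiction.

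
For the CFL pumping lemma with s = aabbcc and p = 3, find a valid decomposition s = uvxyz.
u='aa', v='b', x='b', y='c', z='c'

For s = aabbcc with pumping length p = 3:

One valid decomposition:
- u = 'aa'
- v = 'b'
- x = 'b'
- y = 'c'
- z = 'c'

Verification:
- uvxyz = 'aa' + 'b' + 'b' + 'c' + 'c' = aabbcc ✓
- |vxy| = |'bbc'| = 3 ≤ 3 ✓
- |vy| = |'bc'| = 2 > 0 ✓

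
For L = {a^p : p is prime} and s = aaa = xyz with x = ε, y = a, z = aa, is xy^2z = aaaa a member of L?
No

xy²z = ε · aa · aa = aaaa.
aaaa has length 4 = 2 × 2, which is not prime, so it is not in L.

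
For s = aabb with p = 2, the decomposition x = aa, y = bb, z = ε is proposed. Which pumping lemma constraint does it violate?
Violated: |xy| ≤ p

The decomposition x = aa, y = bb, z = ε for s = aabb with p = 2
violates the constraint: |xy| ≤ p

|xy| = |aabb| = 4 > 2 = p. The decomposition puts too many characters in xy.

Pumping lemma constraints:
1. xyz = s (decomposition is valid)
2. |xy| ≤ p
3. |y| > 0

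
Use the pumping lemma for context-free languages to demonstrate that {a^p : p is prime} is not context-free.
Assume for contradiction that L is context-free, and let p ≥ 1 be the pumping length given by the pumping lemma for CFLs.
Choose a prime q with q ≥ p and let s = a^q. Then s ∈ L and |s| = q ≥ p.
By the CFL pumping lemma, s = uvxyz for some u, v, x, y, z with |vxy| ≤ p, |vy| ≥ 1, and uv^i xy^i z ∈ L for every i ≥ 0.
All symbols are a's, so only lengths matter: let k = |vy|, with 1 ≤ k ≤ p. Then |uv^i xy^i z| = q + (i − 1)k.

Take i = q + 1: the length is q + qk = q(k + 1).
Both factors satisfy q ≥ 2 and k + 1 ≥ 2, so q(k + 1) is composite and uv^(q+1) xy^(q+1) z ∉ L.

This contradicts the CFL pumping lemma, which requires uv^i xy^i z ∈ L for all i ≥ 0.
Hence L = {a^p : p is prime} is not context-free. ∎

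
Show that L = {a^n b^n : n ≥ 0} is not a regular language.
Assume for contradiction that L is regular, and let p ≥ 1 be the pumping length given by the pumping lemma.
Choose s = a^p b^p. Then s ∈ L and |s| = 2p ≥ p.
By the pumping lemma, s = xyz for some x, y, z with |xy| ≤ p, |y| ≥ 1, and xy^i z ∈ L for every i ≥ 0.
Since |xy| ≤ p and the first p symbols of s are all a's, we must have y = a^k for some k with 1 ≤ k ≤ p.

Take i = 2: xy²z = a^(p + k) b^p.
This string has p + k a's but p b's, and p + k > p because k ≥ 1. So xy²z ∉ L.

This contradicts the pumping lemma, which requires xy^i z ∈ L for all i ≥ 0.
Hence L = {a^n b^n : n ≥ 0} is not regular. ∎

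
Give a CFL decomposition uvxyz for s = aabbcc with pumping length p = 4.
u='a', v='a', x='bb', y='c', z='c'

For s = aabbcc with pumping length p = 4:

One valid decomposition:
- u = 'a'
- v = 'a'
- x = 'bb'
- y = 'c'
- z = 'c'

Verification:
- uvxyz = 'a' + 'a' + 'bb' + 'c' + 'c' = aabbcc ✓
- |vxy| = |'abbc'| = 4 ≤ 4 ✓
- |vy| = |'ac'| = 2 > 0 ✓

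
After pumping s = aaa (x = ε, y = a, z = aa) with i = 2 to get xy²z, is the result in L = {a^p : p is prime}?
No

xy²z = ε · aa · aa = aaaa.
aaaa has length 4 = 2 × 2, which is not prime, so it is not in L.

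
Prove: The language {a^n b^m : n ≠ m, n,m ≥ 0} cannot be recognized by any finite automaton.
Assume for contradiction that L is regular, and let p ≥ 1 be the pumping length given by the pumping lemma.
Choose s = a^p b^(p + p!). Then s ∈ L because p ≠ p + p! (as p! ≥ 1), and |s| ≥ p.
By the pumping lemma, s = xyz for some x, y, z with |xy| ≤ p, |y| ≥ 1, and xy^i z ∈ L for every i ≥ 0.
Since |xy| ≤ p and the first p symbols of s are all a's, y = a^k for some k with 1 ≤ k ≤ p.
For every i ≥ 0, xy^i z = a^(p + (i − 1)k) b^(p + p!).

Because 1 ≤ k ≤ p, k divides p!. Let t = p!/k (a positive integer) and take i = t + 1.
Then the number of a's is p + tk = p + p!, which equals the number of b's.
So xy^(t+1) z = a^(p + p!) b^(p + p!) has equally many a's and b's and is NOT in L.

This contradicts the pumping lemma, which requires xy^i z ∈ L for all i ≥ 0.
Hence L = {a^n b^m : n ≠ m, n,m ≥ 0} is not regular. ∎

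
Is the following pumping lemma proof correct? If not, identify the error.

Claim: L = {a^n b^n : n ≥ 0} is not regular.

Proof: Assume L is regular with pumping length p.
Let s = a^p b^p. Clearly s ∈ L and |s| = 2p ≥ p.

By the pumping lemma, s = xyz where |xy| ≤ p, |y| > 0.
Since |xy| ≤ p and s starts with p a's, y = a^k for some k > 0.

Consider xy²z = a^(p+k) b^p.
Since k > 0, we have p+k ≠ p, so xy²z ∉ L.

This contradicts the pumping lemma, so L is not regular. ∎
The proof is correct.

This proof is valid because:
1. The string s = a^p b^p is correctly in L
2. The decomposition analysis is correct: y must consist only of a's
3. The contradiction is valid: pumping increases a's but not b's
4. The conclusion follows logically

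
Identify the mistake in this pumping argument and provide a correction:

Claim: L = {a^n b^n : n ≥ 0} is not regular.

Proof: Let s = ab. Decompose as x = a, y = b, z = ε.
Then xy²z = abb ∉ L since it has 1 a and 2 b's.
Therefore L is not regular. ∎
Error: The string s = ab might be shorter than the pumping length p.

Correction: Choose s = a^p b^p to ensure |s| ≥ p. Also, the decomposition is wrong: with |xy| ≤ p, y cannot include b's when s starts with p a's.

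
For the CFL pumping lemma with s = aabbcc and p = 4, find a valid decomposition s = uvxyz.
u='a', v='a', x='bb', y='c', z='c'

For s = aabbcc with pumping length p = 4:

One valid decomposition:
- u = 'a'
- v = 'a'
- x = 'bb'
- y = 'c'
- z = 'c'

Verification:
- uvxyz = 'a' + 'a' + 'bb' + 'c' + 'c' = aabbcc ✓
- |vxy| = |'abbc'| = 4 ≤ 4 ✓
- |vy| = |'ac'| = 2 > 0 ✓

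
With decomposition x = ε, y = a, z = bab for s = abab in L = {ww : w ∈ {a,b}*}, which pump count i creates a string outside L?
i = 3

xy³z = ε · aaa · bab = aaabab; aaabab has length 6; its halves are aaa and bab, which differ, so it is not in L.
(Other choices also work, e.g. i = 0, 2; only i = 1 is guaranteed to stay in L since xy¹z = s.)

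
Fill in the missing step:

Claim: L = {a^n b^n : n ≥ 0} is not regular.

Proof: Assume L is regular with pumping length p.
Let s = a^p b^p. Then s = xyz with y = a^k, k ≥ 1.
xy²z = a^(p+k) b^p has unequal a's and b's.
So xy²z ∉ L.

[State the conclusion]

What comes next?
This contradicts the pumping lemma for regular languages,
which guarantees xy^i z ∈ L for all i ≥ 0.

Since our assumption that L is regular leads to a contradiction,
we conclude that L = {a^n b^n : n ≥ 0} is NOT regular. ∎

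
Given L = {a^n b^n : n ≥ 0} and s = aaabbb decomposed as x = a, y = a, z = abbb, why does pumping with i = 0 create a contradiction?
xy⁰z = aabbb ∉ L

Pumping with i = 0 replaces y = a by y⁰ = ε:
- Original: s = xyz = aaabbb; aaabbb = a^3 b^3 has equal counts (3 = 3), so it is in L
- Pumped: xy⁰z = a · ε · abbb = aabbb
- aabbb has 2 a's and 3 b's; 2 ≠ 3, so it is not in L

The pumping lemma would require xy⁰z ∈ L, so this decomposition yields a contradiction.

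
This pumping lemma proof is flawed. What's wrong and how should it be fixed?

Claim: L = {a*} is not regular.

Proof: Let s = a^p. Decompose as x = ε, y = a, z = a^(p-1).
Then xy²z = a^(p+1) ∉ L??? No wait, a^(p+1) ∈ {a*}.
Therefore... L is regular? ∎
Error: The proof attempts to show a*  is not regular, but a* IS regular!

Correction: a* is a regular language (recognized by a simple DFA with one accepting state and self-loop on 'a'). The pumping lemma can only prove non-regularity, not regularity. For regular languages, pumping always works.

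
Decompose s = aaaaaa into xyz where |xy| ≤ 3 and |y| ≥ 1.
x = '', y = 'aaa', z = 'aaa'

For s = aaaaaa and p = 3, one valid decomposition is:
- x = '' (length 0)
- y = 'aaa' (length 3)
- z = 'aaa' (length 3)

Verification:
- xyz = '' + 'aaa' + 'aaa' = aaaaaa ✓
- |xy| = 3 ≤ 3 ✓
- |y| = 3 > 0 ✓

All pumping lemma constraints are satisfied.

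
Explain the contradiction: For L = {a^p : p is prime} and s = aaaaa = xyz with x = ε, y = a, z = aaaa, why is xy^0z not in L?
xy⁰z = aaaa ∉ L

Pumping with i = 0 replaces y = a by y⁰ = ε:
- Original: s = xyz = aaaaa; aaaaa has length 5, which is prime, so it is in L
- Pumped: xy⁰z = ε · ε · aaaa = aaaa
- aaaa has length 4 = 2 × 2, which is not prime, so it is not in L

The pumping lemma would require xy⁰z ∈ L, so this decomposition yields a contradiction.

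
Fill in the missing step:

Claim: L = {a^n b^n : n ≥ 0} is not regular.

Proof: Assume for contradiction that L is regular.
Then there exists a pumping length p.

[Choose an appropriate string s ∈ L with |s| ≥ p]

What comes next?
s = a^p b^p

This string is in L (has equal a's and b's) and has length 2p ≥ p.
Any decomposition xyz with |xy| ≤ p means y consists only of a's,
so pumping will unbalance the counts.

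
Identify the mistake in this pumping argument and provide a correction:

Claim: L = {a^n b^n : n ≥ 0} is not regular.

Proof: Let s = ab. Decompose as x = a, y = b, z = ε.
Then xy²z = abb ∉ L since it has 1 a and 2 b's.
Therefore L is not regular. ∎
Error: The string s = ab might be shorter than the pumping length p.

Correction: Choose s = a^p b^p to ensure |s| ≥ p. Also, the decomposition is wrong: with |xy| ≤ p, y cannot include b's when s starts with p a's.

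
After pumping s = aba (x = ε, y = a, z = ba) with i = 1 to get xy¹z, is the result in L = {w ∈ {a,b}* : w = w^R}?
Yes

xy¹z = ε · a · ba = aba.
aba reversed is aba, the same string, so it is a palindrome and is in L.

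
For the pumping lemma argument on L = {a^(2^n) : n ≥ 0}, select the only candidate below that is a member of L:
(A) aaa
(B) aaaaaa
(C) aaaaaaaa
(C) aaaaaaaa

The pumping lemma is applied to a string s that lies in L, so first check membership of each option:
- (A) aaa has length 3, strictly between 2^1 = 2 and 2^2 = 4, so it is not in L ✗
- (B) aaaaaa has length 6, strictly between 2^2 = 4 and 2^3 = 8, so it is not in L ✗
- (C) aaaaaaaa has length 8 = 2^3, so it is in L ✓

Only (C) aaaaaaaa is in L, so it is the only candidate that could play the role of s.
(In a complete proof one picks s in terms of the pumping length p so that |s| ≥ p is guaranteed; a fixed string like aaaaaaaa illustrates the shape of such an s.)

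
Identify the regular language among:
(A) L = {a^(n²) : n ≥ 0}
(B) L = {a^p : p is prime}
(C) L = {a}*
(C) {a}*

(C) L = {a}* is regular.

This can be recognized by a finite automaton (DFA/NFA).
Regular expressions like {a}* define regular languages.

The other choices are not regular:
- {a^(n²) : n ≥ 0}: After pumping, length is no longer a perfect square
- {a^p : p is prime}: After pumping, the length becomes composite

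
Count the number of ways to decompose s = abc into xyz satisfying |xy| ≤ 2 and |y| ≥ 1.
3

For s = 'abc' with pumping length p = 2:

Constraints: |xy| ≤ 2, |y| > 0

Valid decompositions (|xy| ≤ p, |y| ≥ 1):
  • x='', y='a', z='bc'
  • x='a', y='b', z='c'
  • x='', y='ab', z='c'

Total count: 3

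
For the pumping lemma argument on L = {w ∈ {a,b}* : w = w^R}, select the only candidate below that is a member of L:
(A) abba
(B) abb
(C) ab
(A) abba

The pumping lemma is applied to a string s that lies in L, so first check membership of each option:
- (A) abba reversed is abba, the same string, so it is a palindrome and is in L ✓
- (B) abb reversed is bba ≠ abb, so it is not a palindrome and is not in L ✗
- (C) ab reversed is ba ≠ ab, so it is not a palindrome and is not in L ✗

Only (A) abba is in L, so it is the only candidate that could play the role of s.
(In a complete proof one picks s in terms of the pumping length p so that |s| ≥ p is guaranteed; a fixed string like abba illustrates the shape of such an s.)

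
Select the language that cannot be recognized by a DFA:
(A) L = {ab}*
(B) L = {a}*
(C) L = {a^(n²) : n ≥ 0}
(C) {a^(n²) : n ≥ 0}

(C) L = {a^(n²) : n ≥ 0} is NOT regular.

The pumping lemma can be used to prove this:
After pumping, length is no longer a perfect square

The other languages are regular because they can be recognized by finite automata.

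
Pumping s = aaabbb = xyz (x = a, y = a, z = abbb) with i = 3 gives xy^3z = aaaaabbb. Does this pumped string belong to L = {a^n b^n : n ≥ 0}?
No

xy³z = a · aaa · abbb = aaaaabbb.
aaaaabbb has 5 a's and 3 b's; 5 ≠ 3, so it is not in L.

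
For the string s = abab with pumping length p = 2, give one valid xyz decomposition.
x = '', y = 'ab', z = 'ab'

For s = abab and p = 2, one valid decomposition is:
- x = '' (length 0)
- y = 'ab' (length 2)
- z = 'ab' (length 2)

Verification:
- xyz = '' + 'ab' + 'ab' = abab ✓
- |xy| = 2 ≤ 2 ✓
- |y| = 2 > 0 ✓

All pumping lemma constraints are satisfied.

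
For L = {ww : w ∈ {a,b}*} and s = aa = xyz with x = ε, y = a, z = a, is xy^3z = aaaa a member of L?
Yes

xy³z = ε · aaa · a = aaaa.
aaaa splits into halves aa · aa, which are equal, so it is in L (w = aa).
(A single pumped string landing in L is not a contradiction by itself; a non-regularity proof needs some i for which xy^i z ∉ L, for every admissible decomposition.)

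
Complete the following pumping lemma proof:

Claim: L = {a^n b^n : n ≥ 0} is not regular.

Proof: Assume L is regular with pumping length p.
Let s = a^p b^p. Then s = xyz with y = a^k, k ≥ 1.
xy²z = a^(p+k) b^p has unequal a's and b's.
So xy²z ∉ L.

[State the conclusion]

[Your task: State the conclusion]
This contradicts the pumping lemma for regular languages,
which guarantees xy^i z ∈ L for all i ≥ 0.

Since our assumption that L is regular leads to a contradiction,
we conclude that L = {a^n b^n : n ≥ 0} is NOT regular. ∎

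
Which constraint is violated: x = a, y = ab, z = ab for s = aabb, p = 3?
Violated: xyz = s

The decomposition x = a, y = ab, z = ab for s = aabb with p = 3
violates the constraint: xyz = s

xyz = 'a' + 'ab' + 'ab' = 'aabab' ≠ 'aabb' = s. The decomposition doesn't reconstruct s.

Pumping lemma constraints:
1. xyz = s (decomposition is valid)
2. |xy| ≤ p
3. |y| > 0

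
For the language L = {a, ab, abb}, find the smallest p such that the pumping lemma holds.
p = 4

For a finite language L, the pumping lemma holds vacuously if p > max|s| for s ∈ L.

The longest string in L = {a, ab, abb} has length 3.
If p = 4, then no string s ∈ L has |s| ≥ p, so the condition is vacuously true.

The minimum pumping length is p = 4.

Why no smaller p works: for any p ≤ 3, the longest string s ∈ L has |s| = 3 ≥ p, so it would
have to be pumpable; but pumping up (i = 2, 3, ...) produces ever longer strings, which cannot all lie in the
finite language L. So the pumping property fails for every p ≤ 3.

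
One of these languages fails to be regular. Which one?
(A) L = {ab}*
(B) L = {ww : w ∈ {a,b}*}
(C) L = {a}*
(B) {ww : w ∈ {a,b}*}

(B) L = {ww : w ∈ {a,b}*} is NOT regular.

The pumping lemma can be used to prove this:
After pumping, the two halves no longer match

The other languages are regular because they can be recognized by finite automata.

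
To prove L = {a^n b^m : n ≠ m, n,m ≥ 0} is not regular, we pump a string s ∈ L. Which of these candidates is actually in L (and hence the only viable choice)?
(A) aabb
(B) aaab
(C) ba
(B) aaab

The pumping lemma is applied to a string s that lies in L, so first check membership of each option:
- (A) aabb = a^2 b^2 has n = m = 2, so it is not in L ✗
- (B) aaab = a^3 b^1 with 3 ≠ 1, so it is in L ✓
- (C) ba has an a after a b, so it is not of the form a^n b^m and is not in L ✗

Only (B) aaab is in L, so it is the only candidate that could play the role of s.
(In a complete proof one picks s in terms of the pumping length p so that |s| ≥ p is guaranteed; a fixed string like aaab illustrates the shape of such an s.)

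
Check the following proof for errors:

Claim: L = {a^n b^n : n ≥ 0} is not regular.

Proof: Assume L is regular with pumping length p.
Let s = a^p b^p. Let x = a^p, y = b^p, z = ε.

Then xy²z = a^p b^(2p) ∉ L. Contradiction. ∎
The proof is INCORRECT.

Error: The decomposition violates |xy| ≤ p.
With x = a^p and y = b^p, we have |xy| = 2p > p.
The pumping lemma requires |xy| ≤ p, so y must be within the first p characters.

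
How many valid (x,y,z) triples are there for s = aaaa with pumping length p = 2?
3

For s = 'aaaa' with pumping length p = 2:

Constraints: |xy| ≤ 2, |y| > 0

Valid decompositions (|xy| ≤ p, |y| ≥ 1):
  • x='', y='a', z='aaa'
  • x='a', y='a', z='aa'
  • x='', y='aa', z='aa'

Total count: 3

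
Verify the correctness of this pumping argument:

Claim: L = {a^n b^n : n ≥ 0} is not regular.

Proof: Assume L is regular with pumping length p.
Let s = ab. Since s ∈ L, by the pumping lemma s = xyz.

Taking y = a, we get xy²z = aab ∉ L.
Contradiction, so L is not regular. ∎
The proof is INCORRECT.

Error: The string s = ab may be shorter than p.
The pumping lemma only applies to strings with |s| ≥ p, and p is not under our control.
We must choose s in terms of p, e.g. s = a^p b^p, to ensure |s| ≥ p.
(The proof also fixes one particular y; a valid argument must handle every decomposition with |xy| ≤ p and |y| ≥ 1 — for s = a^p b^p this forces y = a^k, and then xy²z = a^(p+k) b^p ∉ L.)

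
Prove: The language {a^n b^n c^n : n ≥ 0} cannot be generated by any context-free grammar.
Assume for contradiction that L is context-free, and let p ≥ 1 be the pumping length given by the pumping lemma for CFLs.
Choose s = a^p b^p c^p. Then s ∈ L and |s| = 3p ≥ p.
By the CFL pumping lemma, s = uvxyz for some u, v, x, y, z with |vxy| ≤ p, |vy| ≥ 1, and uv^i xy^i z ∈ L for every i ≥ 0.

Because |vxy| ≤ p, the window vxy cannot contain both an a and a c: any substring of s containing both must include the entire block b^p plus at least one a and one c, so it has length ≥ p + 2 > p.
Hence at least one of the letters a, c does not occur in vy at all.

Take i = 0: the string uxz is obtained from s by deleting |vy| ≥ 1 symbols, so |uxz| = 3p − |vy| < 3p.
But the letter (a or c) that does not occur in vy still occurs exactly p times in uxz. Every string of L with exactly p copies of some letter is a^p b^p c^p, of length 3p. Since |uxz| < 3p, uxz ∉ L.

This contradicts the CFL pumping lemma, which requires uv^i xy^i z ∈ L for all i ≥ 0.
Hence L = {a^n b^n c^n : n ≥ 0} is not context-free. ∎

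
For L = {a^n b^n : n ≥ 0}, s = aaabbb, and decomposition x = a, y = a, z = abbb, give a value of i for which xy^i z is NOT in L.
i = 3

xy³z = a · aaa · abbb = aaaaabbb; aaaaabbb has 5 a's and 3 b's; 5 ≠ 3, so it is not in L.
(Other choices also work, e.g. i = 0, 2; only i = 1 is guaranteed to stay in L since xy¹z = s.)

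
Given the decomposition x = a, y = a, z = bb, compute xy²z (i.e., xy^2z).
aaabb

Given x = 'a', y = 'a', z = 'bb' and i = 2:

xy^2z = x + y·y·...·y (2 times) + z
       = 'a' + 'a'^2 + 'bb'
       = 'a' + 'aa' + 'bb'
       = 'aaabb'

The pumped string is 'aaabb' with length 5.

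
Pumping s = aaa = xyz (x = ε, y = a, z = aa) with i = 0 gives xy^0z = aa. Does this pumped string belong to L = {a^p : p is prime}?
Yes

xy⁰z = ε · ε · aa = aa.
aa has length 2, which is prime, so it is in L.
(A single pumped string landing in L is not a contradiction by itself; a non-regularity proof needs some i for which xy^i z ∉ L, for every admissible decomposition.)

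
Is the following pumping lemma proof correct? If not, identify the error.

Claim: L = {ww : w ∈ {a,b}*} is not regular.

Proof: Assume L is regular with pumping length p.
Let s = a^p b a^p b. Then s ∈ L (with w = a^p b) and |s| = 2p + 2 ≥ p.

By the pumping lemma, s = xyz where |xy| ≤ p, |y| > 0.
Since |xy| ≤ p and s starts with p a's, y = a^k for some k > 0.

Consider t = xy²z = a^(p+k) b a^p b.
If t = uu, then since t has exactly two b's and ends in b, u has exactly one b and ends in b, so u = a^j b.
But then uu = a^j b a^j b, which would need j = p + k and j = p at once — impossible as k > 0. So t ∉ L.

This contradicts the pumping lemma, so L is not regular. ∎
The proof is correct.

This proof is valid because:
1. s = a^p b a^p b is in L and is chosen in terms of p, so |s| ≥ p holds for every p
2. The decomposition analysis is correct: |xy| ≤ p forces y to lie inside the leading a's
3. The contradiction is valid: the argument shows a^(p+k) b a^p b cannot be split into two equal halves
4. The conclusion follows logically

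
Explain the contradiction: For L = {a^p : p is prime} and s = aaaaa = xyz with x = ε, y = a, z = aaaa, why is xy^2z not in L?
xy²z = aaaaaa ∉ L

Pumping with i = 2 replaces y = a by y² = aa:
- Original: s = xyz = aaaaa; aaaaa has length 5, which is prime, so it is in L
- Pumped: xy²z = ε · aa · aaaa = aaaaaa
- aaaaaa has length 6 = 2 × 3, which is not prime, so it is not in L

The pumping lemma would require xy²z ∈ L, so this decomposition yields a contradiction.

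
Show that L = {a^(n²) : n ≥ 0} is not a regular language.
Assume for contradiction that L is regular, and let p ≥ 1 be the pumping length given by the pumping lemma.
Choose s = a^(p²). Then s ∈ L and |s| = p² ≥ p.
By the pumping lemma, s = xyz for some x, y, z with |xy| ≤ p, |y| ≥ 1, and xy^i z ∈ L for every i ≥ 0.
Here y = a^k for some k with 1 ≤ k ≤ |xy| ≤ p.

Take i = 2: |xy²z| = p² + k.
Now p² < p² + k ≤ p² + p < p² + 2p + 1 = (p + 1)².
So |xy²z| lies strictly between the consecutive squares p² and (p + 1)², hence is not a perfect square, and xy²z ∉ L.

This contradicts the pumping lemma, which requires xy^i z ∈ L for all i ≥ 0.
Hence L = {a^(n²) : n ≥ 0} is not regular. ∎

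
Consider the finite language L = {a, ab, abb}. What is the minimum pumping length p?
p = 4

For a finite language L, the pumping lemma holds vacuously if p > max|s| for s ∈ L.

The longest string in L = {a, ab, abb} has length 3.
If p = 4, then no string s ∈ L has |s| ≥ p, so the condition is vacuously true.

The minimum pumping length is p = 4.

Why no smaller p works: for any p ≤ 3, the longest string s ∈ L has |s| = 3 ≥ p, so it would
have to be pumpable; but pumping up (i = 2, 3, ...) produces ever longer strings, which cannot all lie in the
finite language L. So the pumping property fails for every p ≤ 3.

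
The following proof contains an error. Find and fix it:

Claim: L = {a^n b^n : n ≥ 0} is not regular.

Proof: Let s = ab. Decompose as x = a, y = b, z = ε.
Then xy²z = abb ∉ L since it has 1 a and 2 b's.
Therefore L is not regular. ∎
Error: The string s = ab might be shorter than the pumping length p.

Correction: Choose s = a^p b^p to ensure |s| ≥ p. Also, the decomposition is wrong: with |xy| ≤ p, y cannot include b's when s starts with p a's.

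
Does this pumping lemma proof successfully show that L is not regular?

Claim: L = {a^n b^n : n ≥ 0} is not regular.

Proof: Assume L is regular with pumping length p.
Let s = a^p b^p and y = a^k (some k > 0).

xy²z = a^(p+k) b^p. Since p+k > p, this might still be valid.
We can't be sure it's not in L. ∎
The proof is INCORRECT.

Error: The conclusion is wrong.
xy²z = a^(p+k) b^p is definitely NOT in L because the number of a's (p+k) ≠ number of b's (p).
The proof incorrectly doubts what is actually a valid contradiction.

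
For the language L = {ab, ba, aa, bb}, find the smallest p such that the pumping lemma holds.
p = 3

For a finite language L, the pumping lemma holds vacuously if p > max|s| for s ∈ L.

The longest string in L = {ab, ba, aa, bb} has length 2.
If p = 3, then no string s ∈ L has |s| ≥ p, so the condition is vacuously true.

The minimum pumping length is p = 3.

Why no smaller p works: for any p ≤ 2, the longest string s ∈ L has |s| = 2 ≥ p, so it would
have to be pumpable; but pumping up (i = 2, 3, ...) produces ever longer strings, which cannot all lie in the
finite language L. So the pumping property fails for every p ≤ 2.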